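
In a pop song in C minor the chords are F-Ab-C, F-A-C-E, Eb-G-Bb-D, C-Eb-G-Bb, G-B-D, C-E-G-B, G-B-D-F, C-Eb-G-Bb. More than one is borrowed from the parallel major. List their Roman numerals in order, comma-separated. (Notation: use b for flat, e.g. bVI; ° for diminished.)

IVmaj7, Imaj7

C minor has the diatonic set Cm, Ddim, Eb, Fm, G, Ab, Bb (with V from harmonic minor). F–Ab–C = Fm, Eb–G–Bb–D = Ebmaj7, C–Eb–G–Bb = Cm7, G–B–D = G and G–B–D–F = G7 are all diatonic. F–A–C–E is not: scale degree 4 in C minor carries Fm (iv). In C major the chord on that degree is Fmaj7, so here it functions as IVmaj7, borrowed from the parallel major. C–E–G–B doesn't fit — on degree 1 C minor would have Cm (i). Cmaj7 is the degree-1 chord of C major, so it is the borrowed Imaj7.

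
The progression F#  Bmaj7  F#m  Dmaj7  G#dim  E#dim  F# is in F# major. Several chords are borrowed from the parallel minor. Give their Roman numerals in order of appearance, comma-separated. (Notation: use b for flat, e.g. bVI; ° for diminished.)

F# major has the diatonic set F#, G#m, A#m, B, C#, D#m, E#dim. F#, Bmaj7 and E#dim all belong to that set. F#m (F#–A–C#) is not: scale degree 1 in F# major carries F# (I). In F# minor the chord on that degree is F#m, so here it functions as i, borrowed from the parallel minor. Dmaj7 (D–F#–A–C#) is not: scale degree 6 in F# major carries D#m (vi). In F# minor the chord on that degree is Dmaj7, so here it functions as bVImaj7, borrowed from the parallel minor. G#dim (G#–B–D) is not: scale degree 2 in F# major carries G#m (ii). In F# minor the chord on that degree is G#dim, so here it functions as ii°, borrowed from the parallel minor.

i, bVImaj7, ii°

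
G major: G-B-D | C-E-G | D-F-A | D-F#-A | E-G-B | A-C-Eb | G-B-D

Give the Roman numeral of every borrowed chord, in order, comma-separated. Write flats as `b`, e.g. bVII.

In G major the diatonic chords are G, Am, Bm, C, D, Em, F#dim. G–B–D = G, C–E–G = C, D–F#–A = D and E–G–B = Em are all diatonic. But D–F–A is foreign: the diatonic V on degree 5 is D, whereas Dm comes from G minor. It is labeled v. A–C–Eb doesn't fit — on degree 2 G major would have Am (ii). Adim is the degree-2 chord of G minor, so it is the borrowed ii°.

v, ii°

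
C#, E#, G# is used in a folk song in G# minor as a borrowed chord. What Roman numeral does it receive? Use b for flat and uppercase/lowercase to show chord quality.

C# is scale degree 4 in G# minor. The diatonic chord on degree 4 would be C#m (iv), but C#–E#–G# is the major chord from G# major. As a borrowed chord it is labeled IV.

IV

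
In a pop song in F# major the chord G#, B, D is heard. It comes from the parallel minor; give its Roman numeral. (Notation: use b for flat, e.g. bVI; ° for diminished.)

The root G# is the diatonic 2nd degree of F# major; the borrowing shows in the chord quality. G#–B–D is a diminished chord — the form found in F# minor, not the diatonic ii (G#m). Borrowed into F# major it is written ii°.

ii°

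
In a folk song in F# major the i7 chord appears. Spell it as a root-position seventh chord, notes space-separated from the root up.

The root, F#, is scale degree 1 — the same note in F# major and F# minor; only the chord quality changes. In F# minor the chord on F# is F#–A–C#–E.

F# A C# E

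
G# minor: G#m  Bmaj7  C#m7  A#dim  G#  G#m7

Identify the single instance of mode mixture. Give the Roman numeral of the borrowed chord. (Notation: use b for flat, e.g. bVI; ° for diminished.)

The diatonic triads in G# minor (with V from harmonic minor) are G#m, A#dim, B, C#m, D#, E, F#. Of the given chords, G#m, Bmaj7, C#m7, A#dim and G#m7 are diatonic. G# (G#–B#–D#) is not: scale degree 1 in G# minor carries G#m (i). In G# major the chord on that degree is G#, so here it functions as I, borrowed from the parallel major.

I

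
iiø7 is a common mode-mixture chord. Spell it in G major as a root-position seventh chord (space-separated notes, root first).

A C Eb G

The root, A, is scale degree 2 — the same note in G major and G minor; only the chord quality changes. Building the half-diminished-seventh chord from the parallel minor on A: A–C–Eb–G.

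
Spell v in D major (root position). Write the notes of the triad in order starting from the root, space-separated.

A C E

The root, A, is scale degree 5 — the same note in D major and D minor; only the chord quality changes. Building the minor chord from the parallel minor on A: A–C–E.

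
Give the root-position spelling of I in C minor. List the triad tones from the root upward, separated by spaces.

I is built on scale degree 1, which is C in both C minor and its parallel. Stacking thirds in C major on C gives C–E–G.

C E G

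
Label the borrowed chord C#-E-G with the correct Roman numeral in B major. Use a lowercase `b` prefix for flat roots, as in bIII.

C# is scale degree 2 in B major. The diatonic chord on degree 2 would be C#m (ii), but C#–E–G is the diminished chord from B minor. As a borrowed chord it is labeled ii°.

ii°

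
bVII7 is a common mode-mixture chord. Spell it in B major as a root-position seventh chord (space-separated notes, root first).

A C# E G

The root of bVII7 is the lowered 7th degree: A# becomes A. In B minor the chord on A is A–C#–E–G.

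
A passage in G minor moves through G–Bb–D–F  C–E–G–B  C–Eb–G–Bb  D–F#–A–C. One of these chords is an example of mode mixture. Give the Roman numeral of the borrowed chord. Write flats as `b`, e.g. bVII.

IVmaj7

G minor has the diatonic set Gm, Adim, Bb, Cm, D, Eb, F (with V from harmonic minor). G–Bb–D–F = Gm7, C–Eb–G–Bb = Cm7 and D–F#–A–C = D7 are all diatonic. C–E–G–B is not: scale degree 4 in G minor carries Cm (iv). In G major the chord on that degree is Cmaj7, so here it functions as IVmaj7, borrowed from the parallel major.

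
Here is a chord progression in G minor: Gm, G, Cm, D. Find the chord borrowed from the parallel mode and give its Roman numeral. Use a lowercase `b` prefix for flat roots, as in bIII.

G minor has the diatonic set Gm, Adim, Bb, Cm, D, Eb, F (with V from harmonic minor). Gm, Cm and D all belong to that set. But G (G–B–D) is foreign: the diatonic i on degree 1 is Gm, whereas G comes from G major. It is labeled I.

I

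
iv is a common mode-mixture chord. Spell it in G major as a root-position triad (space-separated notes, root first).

C Eb G

iv is built on scale degree 4, which is C in both G major and its parallel. In G minor the chord on C is C–Eb–G.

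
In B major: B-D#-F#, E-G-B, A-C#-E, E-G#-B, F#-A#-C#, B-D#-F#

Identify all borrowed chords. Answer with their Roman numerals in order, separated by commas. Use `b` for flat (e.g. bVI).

The diatonic triads in B major are B, C#m, D#m, E, F#, G#m, A#dim. Of the given chords, B–D#–F# = B, E–G#–B = E and F#–A#–C# = F# are diatonic. E–G–B is not: scale degree 4 in B major carries E (IV). In B minor the chord on that degree is Em, so here it functions as iv, borrowed from the parallel minor. A–C#–E doesn't fit — on degree 7 B major would have A#dim (vii°). A is the degree-7 chord of B minor, so it is the borrowed bVII.

iv, bVII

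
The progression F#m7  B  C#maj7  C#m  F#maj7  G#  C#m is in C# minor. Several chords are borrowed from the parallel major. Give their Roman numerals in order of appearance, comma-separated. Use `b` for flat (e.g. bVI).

Imaj7, IVmaj7

C# minor has the diatonic set C#m, D#dim, E, F#m, G#, A, B (with V from harmonic minor). Of the given chords, F#m7, B, C#m and G# are diatonic. But C#maj7 (C#–E#–G#–B#) is foreign: the diatonic i on degree 1 is C#m, whereas C#maj7 comes from C# major. It is labeled Imaj7. F#maj7 (F#–A#–C#–E#) is not: scale degree 4 in C# minor carries F#m (iv). In C# major the chord on that degree is F#maj7, so here it functions as IVmaj7, borrowed from the parallel major.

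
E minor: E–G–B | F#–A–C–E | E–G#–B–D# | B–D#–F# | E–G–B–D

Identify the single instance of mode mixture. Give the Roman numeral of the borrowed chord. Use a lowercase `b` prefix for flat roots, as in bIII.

Imaj7

The diatonic triads in E minor (with V from harmonic minor) are Em, F#dim, G, Am, B, C, D. E–G–B = Em, F#–A–C–E = F#m7b5, B–D#–F# = B and E–G–B–D = Em7 are all diatonic. E–G#–B–D# is not: scale degree 1 in E minor carries Em (i). In E major the chord on that degree is Emaj7, so here it functions as Imaj7, borrowed from the parallel major.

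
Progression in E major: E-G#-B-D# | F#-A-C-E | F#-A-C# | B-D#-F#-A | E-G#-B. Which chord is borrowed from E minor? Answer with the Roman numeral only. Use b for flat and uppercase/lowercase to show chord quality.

iiø7

The diatonic triads in E major are E, F#m, G#m, A, B, C#m, D#dim. E–G#–B–D# = Emaj7, F#–A–C# = F#m, B–D#–F#–A = B7 and E–G#–B = E all belong to that set. F#–A–C–E is not: scale degree 2 in E major carries F#m (ii). In E minor the chord on that degree is F#m7b5, so here it functions as iiø7, borrowed from the parallel minor.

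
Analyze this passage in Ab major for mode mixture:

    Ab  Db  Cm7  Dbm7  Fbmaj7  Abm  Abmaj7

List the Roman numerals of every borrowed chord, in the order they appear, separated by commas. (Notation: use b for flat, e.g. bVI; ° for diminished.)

In Ab major the diatonic chords are Ab, Bbm, Cm, Db, Eb, Fm, Gdim. Of the given chords, Ab, Db, Cm7 and Abmaj7 are diatonic. But Dbm7 (Db–Fb–Ab–Cb) is foreign: the diatonic IV on degree 4 is Db, whereas Dbm7 comes from Ab minor. It is labeled iv7. Fbmaj7 (Fb–Ab–Cb–Eb) doesn't fit — on degree 6 Ab major would have Fm (vi). Fbmaj7 is the degree-6 chord of Ab minor, so it is the borrowed bVImaj7. Abm (Ab–Cb–Eb) doesn't fit — on degree 1 Ab major would have Ab (I). Abm is the degree-1 chord of Ab minor, so it is the borrowed i.

iv7, bVImaj7, i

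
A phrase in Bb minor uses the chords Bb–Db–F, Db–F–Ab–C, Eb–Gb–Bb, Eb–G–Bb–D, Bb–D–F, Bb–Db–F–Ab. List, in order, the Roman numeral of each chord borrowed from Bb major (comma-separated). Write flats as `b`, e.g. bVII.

IVmaj7, I

In Bb minor (with V from harmonic minor) the diatonic chords are Bbm, Cdim, Db, Ebm, F, Gb, Ab. Bb–Db–F = Bbm, Db–F–Ab–C = Dbmaj7, Eb–Gb–Bb = Ebm and Bb–Db–F–Ab = Bbm7 all belong to that set. Eb–G–Bb–D doesn't fit — on degree 4 Bb minor would have Ebm (iv). Ebmaj7 is the degree-4 chord of Bb major, so it is the borrowed IVmaj7. Bb–D–F doesn't fit — on degree 1 Bb minor would have Bbm (i). Bb is the degree-1 chord of Bb major, so it is the borrowed I.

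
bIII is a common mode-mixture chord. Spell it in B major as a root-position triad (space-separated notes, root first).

The root of bIII is the lowered 3rd degree: D# becomes D. Building the major chord from the parallel minor on D: D–F#–A.

D F# A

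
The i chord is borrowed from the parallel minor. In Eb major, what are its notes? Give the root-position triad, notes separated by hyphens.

i is built on scale degree 1, which is Eb in both Eb major and its parallel. In Eb minor the chord on Eb is Eb–Gb–Bb.

Eb-Gb-Bb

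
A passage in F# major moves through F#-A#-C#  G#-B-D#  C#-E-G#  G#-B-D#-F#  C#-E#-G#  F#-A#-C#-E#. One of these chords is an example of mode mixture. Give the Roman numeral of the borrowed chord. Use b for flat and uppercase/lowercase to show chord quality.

v

In F# major the diatonic chords are F#, G#m, A#m, B, C#, D#m, E#dim. Of the given chords, F#–A#–C# = F#, G#–B–D# = G#m, G#–B–D#–F# = G#m7, C#–E#–G# = C# and F#–A#–C#–E# = F#maj7 are diatonic. C#–E–G# is not: scale degree 5 in F# major carries C# (V). In F# minor the chord on that degree is C#m, so here it functions as v, borrowed from the parallel minor.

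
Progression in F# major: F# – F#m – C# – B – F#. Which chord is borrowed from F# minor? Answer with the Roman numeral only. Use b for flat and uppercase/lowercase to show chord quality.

i

The diatonic triads in F# major are F#, G#m, A#m, B, C#, D#m, E#dim. F#, C# and B are all diatonic. F#m (F#–A–C#) is not: scale degree 1 in F# major carries F# (I). In F# minor the chord on that degree is F#m, so here it functions as i, borrowed from the parallel minor.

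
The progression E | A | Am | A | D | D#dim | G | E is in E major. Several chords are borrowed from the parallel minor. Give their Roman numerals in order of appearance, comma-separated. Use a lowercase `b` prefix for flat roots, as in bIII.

iv, bVII, bIII

E major has the diatonic set E, F#m, G#m, A, B, C#m, D#dim. E, A and D#dim all belong to that set. But Am (A–C–E) is foreign: the diatonic IV on degree 4 is A, whereas Am comes from E minor. It is labeled iv. D (D–F#–A) doesn't fit — on degree 7 E major would have D#dim (vii°). D is the degree-7 chord of E minor, so it is the borrowed bVII. But G (G–B–D) is foreign: the diatonic iii on degree 3 is G#m, whereas G comes from E minor. It is labeled bIII.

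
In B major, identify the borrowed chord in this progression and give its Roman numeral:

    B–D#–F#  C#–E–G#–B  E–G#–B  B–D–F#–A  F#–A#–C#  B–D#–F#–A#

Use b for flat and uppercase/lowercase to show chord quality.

i7

The diatonic triads in B major are B, C#m, D#m, E, F#, G#m, A#dim. Of the given chords, B–D#–F# = B, C#–E–G#–B = C#m7, E–G#–B = E, F#–A#–C# = F# and B–D#–F#–A# = Bmaj7 are diatonic. B–D–F#–A doesn't fit — on degree 1 B major would have B (I). Bm7 is the degree-1 chord of B minor, so it is the borrowed i7.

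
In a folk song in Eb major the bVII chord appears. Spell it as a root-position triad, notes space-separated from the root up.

Db F Ab

The root of bVII is the lowered 7th degree: D becomes Db. Stacking thirds in Eb minor on Db gives Db–F–Ab.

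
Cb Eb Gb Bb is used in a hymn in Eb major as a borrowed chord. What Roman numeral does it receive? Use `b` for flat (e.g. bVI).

bVImaj7

The root Cb is the lowered 6th scale degree — diatonically Eb major has C there. Cb–Eb–Gb–Bb is a major-seventh chord — the form found in Eb minor, not the diatonic vi (Cm). Borrowed into Eb major it is written bVImaj7.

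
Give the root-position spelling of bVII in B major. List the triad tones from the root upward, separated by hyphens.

Scale degree 7 in B major is A#. bVII uses the lowered form, A, taken from B minor. In B minor the chord on A is A–C#–E.

A-C#-E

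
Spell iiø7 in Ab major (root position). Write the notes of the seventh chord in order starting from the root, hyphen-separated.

Bb-Db-Fb-Ab

The root, Bb, is scale degree 2 — the same note in Ab major and Ab minor; only the chord quality changes. Stacking thirds in Ab minor on Bb gives Bb–Db–Fb–Ab.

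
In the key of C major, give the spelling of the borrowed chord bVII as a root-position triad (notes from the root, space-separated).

The root of bVII is the lowered 7th degree: B becomes Bb. Stacking thirds in C minor on Bb gives Bb–D–F.

Bb D F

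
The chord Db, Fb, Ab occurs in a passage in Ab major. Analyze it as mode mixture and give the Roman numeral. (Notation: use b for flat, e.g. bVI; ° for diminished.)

Db is scale degree 4 in Ab major. Db–Fb–Ab is a minor chord — the form found in Ab minor, not the diatonic IV (Db). Borrowed into Ab major it is written iv.

iv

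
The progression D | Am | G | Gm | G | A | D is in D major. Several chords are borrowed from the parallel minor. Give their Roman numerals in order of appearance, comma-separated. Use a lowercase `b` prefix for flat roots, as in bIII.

D major has the diatonic set D, Em, F#m, G, A, Bm, C#dim. Of the given chords, D, G and A are diatonic. Am (A–C–E) is not: scale degree 5 in D major carries A (V). In D minor the chord on that degree is Am, so here it functions as v, borrowed from the parallel minor. Gm (G–Bb–D) doesn't fit — on degree 4 D major would have G (IV). Gm is the degree-4 chord of D minor, so it is the borrowed iv.

v, iv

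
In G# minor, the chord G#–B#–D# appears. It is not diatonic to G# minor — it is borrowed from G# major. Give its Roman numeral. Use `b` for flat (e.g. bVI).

The root G# is the diatonic 1st degree of G# minor; the borrowing shows in the chord quality. Diatonically G# minor has G#m (i) on that degree; G#–B#–D# is instead the major chord native to G# major, so it takes the label I.

I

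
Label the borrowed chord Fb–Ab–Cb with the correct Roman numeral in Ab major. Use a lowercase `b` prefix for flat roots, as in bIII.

The root Fb is the lowered 6th scale degree — diatonically Ab major has F there. The diatonic chord on degree 6 would be Fm (vi), but Fb–Ab–Cb is the major chord from Ab minor. As a borrowed chord it is labeled bVI.

bVI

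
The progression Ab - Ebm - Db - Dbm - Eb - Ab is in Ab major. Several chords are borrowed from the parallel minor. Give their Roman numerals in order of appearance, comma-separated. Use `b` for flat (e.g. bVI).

The diatonic triads in Ab major are Ab, Bbm, Cm, Db, Eb, Fm, Gdim. Ab, Db and Eb are all diatonic. Ebm (Eb–Gb–Bb) is not: scale degree 5 in Ab major carries Eb (V). In Ab minor the chord on that degree is Ebm, so here it functions as v, borrowed from the parallel minor. Dbm (Db–Fb–Ab) is not: scale degree 4 in Ab major carries Db (IV). In Ab minor the chord on that degree is Dbm, so here it functions as iv, borrowed from the parallel minor.

v, iv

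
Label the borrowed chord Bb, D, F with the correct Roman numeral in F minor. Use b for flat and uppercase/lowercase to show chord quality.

IV

The root Bb is the diatonic 4th degree of F minor; the borrowing shows in the chord quality. The diatonic chord on degree 4 would be Bbm (iv), but Bb–D–F is the major chord from F major. As a borrowed chord it is labeled IV.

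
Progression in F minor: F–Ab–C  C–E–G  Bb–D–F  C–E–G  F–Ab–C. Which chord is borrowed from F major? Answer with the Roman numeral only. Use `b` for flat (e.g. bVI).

The diatonic triads in F minor (with V from harmonic minor) are Fm, Gdim, Ab, Bbm, C, Db, Eb. F–Ab–C = Fm and C–E–G = C both belong to that set. Bb–D–F is not: scale degree 4 in F minor carries Bbm (iv). In F major the chord on that degree is Bb, so here it functions as IV, borrowed from the parallel major.

IV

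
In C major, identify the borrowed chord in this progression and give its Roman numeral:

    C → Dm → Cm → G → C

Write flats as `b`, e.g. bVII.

i

The diatonic triads in C major are C, Dm, Em, F, G, Am, Bdim. C, Dm and G all belong to that set. Cm (C–Eb–G) is not: scale degree 1 in C major carries C (I). In C minor the chord on that degree is Cm, so here it functions as i, borrowed from the parallel minor.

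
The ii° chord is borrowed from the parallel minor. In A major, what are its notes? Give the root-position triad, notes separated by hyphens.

ii° is built on scale degree 2, which is B in both A major and its parallel. In A minor the chord on B is B–D–F.

B-D-F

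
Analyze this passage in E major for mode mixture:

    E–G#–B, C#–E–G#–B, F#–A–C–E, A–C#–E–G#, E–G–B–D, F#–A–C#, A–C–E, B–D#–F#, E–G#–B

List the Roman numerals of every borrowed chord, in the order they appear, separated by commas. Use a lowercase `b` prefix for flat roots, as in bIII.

The diatonic triads in E major are E, F#m, G#m, A, B, C#m, D#dim. Of the given chords, E–G#–B = E, C#–E–G#–B = C#m7, A–C#–E–G# = Amaj7, F#–A–C# = F#m and B–D#–F# = B are diatonic. But F#–A–C–E is foreign: the diatonic ii on degree 2 is F#m, whereas F#m7b5 comes from E minor. It is labeled iiø7. E–G–B–D doesn't fit — on degree 1 E major would have E (I). Em7 is the degree-1 chord of E minor, so it is the borrowed i7. A–C–E doesn't fit — on degree 4 E major would have A (IV). Am is the degree-4 chord of E minor, so it is the borrowed iv.

iiø7, i7, iv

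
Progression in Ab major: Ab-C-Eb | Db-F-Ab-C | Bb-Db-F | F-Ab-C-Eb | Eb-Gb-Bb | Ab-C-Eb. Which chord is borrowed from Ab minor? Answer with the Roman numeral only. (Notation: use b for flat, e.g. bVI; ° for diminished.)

The diatonic triads in Ab major are Ab, Bbm, Cm, Db, Eb, Fm, Gdim. Of the given chords, Ab–C–Eb = Ab, Db–F–Ab–C = Dbmaj7, Bb–Db–F = Bbm and F–Ab–C–Eb = Fm7 are diatonic. Eb–Gb–Bb is not: scale degree 5 in Ab major carries Eb (V). In Ab minor the chord on that degree is Ebm, so here it functions as v, borrowed from the parallel minor.

v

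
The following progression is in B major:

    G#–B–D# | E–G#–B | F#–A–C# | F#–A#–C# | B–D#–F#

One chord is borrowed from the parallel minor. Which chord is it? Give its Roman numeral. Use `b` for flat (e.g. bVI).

In B major the diatonic chords are B, C#m, D#m, E, F#, G#m, A#dim. G#–B–D# = G#m, E–G#–B = E, F#–A#–C# = F# and B–D#–F# = B are all diatonic. F#–A–C# is not: scale degree 5 in B major carries F# (V). In B minor the chord on that degree is F#m, so here it functions as v, borrowed from the parallel minor.

v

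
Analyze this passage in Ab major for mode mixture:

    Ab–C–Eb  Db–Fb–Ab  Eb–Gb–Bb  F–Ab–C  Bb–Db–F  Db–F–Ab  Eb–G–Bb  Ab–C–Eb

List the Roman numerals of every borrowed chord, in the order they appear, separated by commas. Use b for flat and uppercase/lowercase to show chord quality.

iv, v

In Ab major the diatonic chords are Ab, Bbm, Cm, Db, Eb, Fm, Gdim. Ab–C–Eb = Ab, F–Ab–C = Fm, Bb–Db–F = Bbm, Db–F–Ab = Db and Eb–G–Bb = Eb are all diatonic. Db–Fb–Ab is not: scale degree 4 in Ab major carries Db (IV). In Ab minor the chord on that degree is Dbm, so here it functions as iv, borrowed from the parallel minor. Eb–Gb–Bb is not: scale degree 5 in Ab major carries Eb (V). In Ab minor the chord on that degree is Ebm, so here it functions as v, borrowed from the parallel minor.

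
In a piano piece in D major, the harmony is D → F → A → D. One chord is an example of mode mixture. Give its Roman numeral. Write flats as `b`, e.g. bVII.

bIII

D major has the diatonic set D, Em, F#m, G, A, Bm, C#dim. Of the given chords, D and A are diatonic. F (F–A–C) is not: scale degree 3 in D major carries F#m (iii). In D minor the chord on that degree is F, so here it functions as bIII, borrowed from the parallel minor.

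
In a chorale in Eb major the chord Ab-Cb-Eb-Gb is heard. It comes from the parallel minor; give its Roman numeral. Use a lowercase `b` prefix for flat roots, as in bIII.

Ab is scale degree 4 in Eb major. Diatonically Eb major has Ab (IV) on that degree; Ab–Cb–Eb–Gb is instead the minor-seventh chord native to Eb minor, so it takes the label iv7.

iv7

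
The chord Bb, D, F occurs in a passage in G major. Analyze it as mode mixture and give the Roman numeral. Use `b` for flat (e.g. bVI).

The root Bb is the lowered 3rd scale degree — diatonically G major has B there. Bb–D–F is a major chord — the form found in G minor, not the diatonic iii (Bm). Borrowed into G major it is written bIII.

bIII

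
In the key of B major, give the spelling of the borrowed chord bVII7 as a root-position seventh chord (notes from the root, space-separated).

bVII7 is built on the lowered scale degree 7. In B major degree 7 is A#; lowered it becomes A. Building the dominant-seventh chord from the parallel minor on A: A–C#–E–G.

A C# E G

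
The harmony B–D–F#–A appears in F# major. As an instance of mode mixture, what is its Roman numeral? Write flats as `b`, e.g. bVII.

iv7

The root B is the diatonic 4th degree of F# major; the borrowing shows in the chord quality. Diatonically F# major has B (IV) on that degree; B–D–F#–A is instead the minor-seventh chord native to F# minor, so it takes the label iv7.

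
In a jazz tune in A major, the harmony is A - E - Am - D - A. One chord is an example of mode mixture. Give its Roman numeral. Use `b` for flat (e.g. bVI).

The diatonic triads in A major are A, Bm, C#m, D, E, F#m, G#dim. Of the given chords, A, E and D are diatonic. But Am (A–C–E) is foreign: the diatonic I on degree 1 is A, whereas Am comes from A minor. It is labeled i.

i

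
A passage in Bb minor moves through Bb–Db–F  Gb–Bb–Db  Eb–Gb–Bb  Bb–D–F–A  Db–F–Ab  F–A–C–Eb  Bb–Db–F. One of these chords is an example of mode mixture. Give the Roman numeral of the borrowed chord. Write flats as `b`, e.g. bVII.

The diatonic triads in Bb minor (with V from harmonic minor) are Bbm, Cdim, Db, Ebm, F, Gb, Ab. Bb–Db–F = Bbm, Gb–Bb–Db = Gb, Eb–Gb–Bb = Ebm, Db–F–Ab = Db and F–A–C–Eb = F7 all belong to that set. Bb–D–F–A doesn't fit — on degree 1 Bb minor would have Bbm (i). Bbmaj7 is the degree-1 chord of Bb major, so it is the borrowed Imaj7.

Imaj7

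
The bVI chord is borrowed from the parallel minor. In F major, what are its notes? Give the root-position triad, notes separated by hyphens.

Db-F-Ab

bVI is built on the lowered scale degree 6. In F major degree 6 is D; lowered it becomes Db. In F minor the chord on Db is Db–F–Ab.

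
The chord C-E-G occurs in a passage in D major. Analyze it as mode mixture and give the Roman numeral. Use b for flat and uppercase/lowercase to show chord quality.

bVII

In D major scale degree 7 is C#; C is its lowered form, from D minor. Diatonically D major has C#dim (vii°) on that degree; C–E–G is instead the major chord native to D minor, so it takes the label bVII.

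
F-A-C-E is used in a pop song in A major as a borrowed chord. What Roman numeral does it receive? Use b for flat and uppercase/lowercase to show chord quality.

bVImaj7

F is the lowered form of scale degree 6 in A major (the diatonic degree 6 is F#). F–A–C–E is a major-seventh chord — the form found in A minor, not the diatonic vi (F#m). Borrowed into A major it is written bVImaj7.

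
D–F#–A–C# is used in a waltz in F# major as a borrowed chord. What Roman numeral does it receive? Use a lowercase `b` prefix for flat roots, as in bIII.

The root D is the lowered 6th scale degree — diatonically F# major has D# there. D–F#–A–C# is a major-seventh chord — the form found in F# minor, not the diatonic vi (D#m). Borrowed into F# major it is written bVImaj7.

bVImaj7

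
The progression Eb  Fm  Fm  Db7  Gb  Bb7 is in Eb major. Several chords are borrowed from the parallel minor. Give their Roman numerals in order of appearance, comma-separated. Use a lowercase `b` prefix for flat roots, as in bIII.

The diatonic triads in Eb major are Eb, Fm, Gm, Ab, Bb, Cm, Ddim. Eb, Fm and Bb7 all belong to that set. Db7 (Db–F–Ab–Cb) is not: scale degree 7 in Eb major carries Ddim (vii°). In Eb minor the chord on that degree is Db7, so here it functions as bVII7, borrowed from the parallel minor. Gb (Gb–Bb–Db) doesn't fit — on degree 3 Eb major would have Gm (iii). Gb is the degree-3 chord of Eb minor, so it is the borrowed bIII.

bVII7, bIII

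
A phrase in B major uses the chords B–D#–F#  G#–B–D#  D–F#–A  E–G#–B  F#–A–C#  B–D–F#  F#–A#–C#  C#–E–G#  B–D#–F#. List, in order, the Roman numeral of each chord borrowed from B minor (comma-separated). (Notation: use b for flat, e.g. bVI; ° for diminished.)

bIII, v, i

The diatonic triads in B major are B, C#m, D#m, E, F#, G#m, A#dim. Of the given chords, B–D#–F# = B, G#–B–D# = G#m, E–G#–B = E, F#–A#–C# = F# and C#–E–G# = C#m are diatonic. But D–F#–A is foreign: the diatonic iii on degree 3 is D#m, whereas D comes from B minor. It is labeled bIII. But F#–A–C# is foreign: the diatonic V on degree 5 is F#, whereas F#m comes from B minor. It is labeled v. B–D–F# doesn't fit — on degree 1 B major would have B (I). Bm is the degree-1 chord of B minor, so it is the borrowed i.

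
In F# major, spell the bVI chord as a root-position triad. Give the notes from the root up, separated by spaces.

D F# A

The root of bVI is the lowered 6th degree: D# becomes D. In F# minor the chord on D is D–F#–A.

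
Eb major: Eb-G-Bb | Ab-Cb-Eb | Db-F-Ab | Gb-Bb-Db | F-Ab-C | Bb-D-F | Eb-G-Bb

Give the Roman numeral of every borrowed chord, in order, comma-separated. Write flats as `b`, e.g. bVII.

iv, bVII, bIII

The diatonic triads in Eb major are Eb, Fm, Gm, Ab, Bb, Cm, Ddim. Eb–G–Bb = Eb, F–Ab–C = Fm and Bb–D–F = Bb all belong to that set. But Ab–Cb–Eb is foreign: the diatonic IV on degree 4 is Ab, whereas Abm comes from Eb minor. It is labeled iv. Db–F–Ab is not: scale degree 7 in Eb major carries Ddim (vii°). In Eb minor the chord on that degree is Db, so here it functions as bVII, borrowed from the parallel minor. Gb–Bb–Db is not: scale degree 3 in Eb major carries Gm (iii). In Eb minor the chord on that degree is Gb, so here it functions as bIII, borrowed from the parallel minor.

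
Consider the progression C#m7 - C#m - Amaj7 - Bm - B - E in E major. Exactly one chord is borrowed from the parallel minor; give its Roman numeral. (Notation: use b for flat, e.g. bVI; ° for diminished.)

In E major the diatonic chords are E, F#m, G#m, A, B, C#m, D#dim. C#m7, C#m, Amaj7, B and E all belong to that set. Bm (B–D–F#) is not: scale degree 5 in E major carries B (V). In E minor the chord on that degree is Bm, so here it functions as v, borrowed from the parallel minor.

v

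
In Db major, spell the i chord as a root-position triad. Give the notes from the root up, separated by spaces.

Db Fb Ab

The root, Db, is scale degree 1 — the same note in Db major and Db minor; only the chord quality changes. Building the minor chord from the parallel minor on Db: Db–Fb–Ab.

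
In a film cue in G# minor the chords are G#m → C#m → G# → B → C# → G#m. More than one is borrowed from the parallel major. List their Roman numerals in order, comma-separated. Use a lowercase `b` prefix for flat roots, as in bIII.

I, IV

G# minor has the diatonic set G#m, A#dim, B, C#m, D#, E, F# (with V from harmonic minor). G#m, C#m and B all belong to that set. But G# (G#–B#–D#) is foreign: the diatonic i on degree 1 is G#m, whereas G# comes from G# major. It is labeled I. But C# (C#–E#–G#) is foreign: the diatonic iv on degree 4 is C#m, whereas C# comes from G# major. It is labeled IV.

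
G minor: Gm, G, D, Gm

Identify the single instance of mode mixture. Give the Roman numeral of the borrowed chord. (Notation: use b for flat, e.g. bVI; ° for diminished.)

I

In G minor (with V from harmonic minor) the diatonic chords are Gm, Adim, Bb, Cm, D, Eb, F. Gm and D are both diatonic. G (G–B–D) is not: scale degree 1 in G minor carries Gm (i). In G major the chord on that degree is G, so here it functions as I, borrowed from the parallel major.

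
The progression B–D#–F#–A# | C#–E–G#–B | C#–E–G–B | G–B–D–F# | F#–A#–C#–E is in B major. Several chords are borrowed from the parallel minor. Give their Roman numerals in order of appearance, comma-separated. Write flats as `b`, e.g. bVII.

iiø7, bVImaj7

B major has the diatonic set B, C#m, D#m, E, F#, G#m, A#dim. Of the given chords, B–D#–F#–A# = Bmaj7, C#–E–G#–B = C#m7 and F#–A#–C#–E = F#7 are diatonic. But C#–E–G–B is foreign: the diatonic ii on degree 2 is C#m, whereas C#m7b5 comes from B minor. It is labeled iiø7. G–B–D–F# is not: scale degree 6 in B major carries G#m (vi). In B minor the chord on that degree is Gmaj7, so here it functions as bVImaj7, borrowed from the parallel minor.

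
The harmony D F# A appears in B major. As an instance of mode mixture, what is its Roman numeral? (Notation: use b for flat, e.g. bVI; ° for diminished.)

bIII

The root D is the lowered 3rd scale degree — diatonically B major has D# there. D–F#–A is a major chord — the form found in B minor, not the diatonic iii (D#m). Borrowed into B major it is written bIII.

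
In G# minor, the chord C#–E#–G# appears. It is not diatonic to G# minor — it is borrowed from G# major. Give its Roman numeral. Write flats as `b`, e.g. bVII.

The root C# is the diatonic 4th degree of G# minor; the borrowing shows in the chord quality. Diatonically G# minor has C#m (iv) on that degree; C#–E#–G# is instead the major chord native to G# major, so it takes the label IV.

IV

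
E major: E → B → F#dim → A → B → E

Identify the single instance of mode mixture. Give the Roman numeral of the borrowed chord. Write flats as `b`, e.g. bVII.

E major has the diatonic set E, F#m, G#m, A, B, C#m, D#dim. E, B and A all belong to that set. F#dim (F#–A–C) is not: scale degree 2 in E major carries F#m (ii). In E minor the chord on that degree is F#dim, so here it functions as ii°, borrowed from the parallel minor.

ii°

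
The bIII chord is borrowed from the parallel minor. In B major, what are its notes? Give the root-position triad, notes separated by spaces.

bIII is built on the lowered scale degree 3. In B major degree 3 is D#; lowered it becomes D. Stacking thirds in B minor on D gives D–F#–A.

D F# A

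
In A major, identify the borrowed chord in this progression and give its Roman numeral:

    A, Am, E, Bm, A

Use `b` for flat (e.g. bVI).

A major has the diatonic set A, Bm, C#m, D, E, F#m, G#dim. A, E and Bm all belong to that set. But Am (A–C–E) is foreign: the diatonic I on degree 1 is A, whereas Am comes from A minor. It is labeled i.

i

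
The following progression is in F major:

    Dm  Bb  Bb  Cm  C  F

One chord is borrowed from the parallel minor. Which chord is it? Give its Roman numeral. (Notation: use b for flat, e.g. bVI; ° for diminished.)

The diatonic triads in F major are F, Gm, Am, Bb, C, Dm, Edim. Of the given chords, Dm, Bb, C and F are diatonic. Cm (C–Eb–G) is not: scale degree 5 in F major carries C (V). In F minor the chord on that degree is Cm, so here it functions as v, borrowed from the parallel minor.

v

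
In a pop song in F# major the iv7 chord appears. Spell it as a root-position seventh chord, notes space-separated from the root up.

The root, B, is scale degree 4 — the same note in F# major and F# minor; only the chord quality changes. In F# minor the chord on B is B–D–F#–A.

B D F# A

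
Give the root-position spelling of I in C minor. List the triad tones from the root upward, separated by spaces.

I is built on scale degree 1, which is C in both C minor and its parallel. Stacking thirds in C major on C gives C–E–G.

C E G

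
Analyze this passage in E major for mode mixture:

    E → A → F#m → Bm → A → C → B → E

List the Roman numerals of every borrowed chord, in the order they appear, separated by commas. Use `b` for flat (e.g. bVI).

In E major the diatonic chords are E, F#m, G#m, A, B, C#m, D#dim. Of the given chords, E, A, F#m and B are diatonic. But Bm (B–D–F#) is foreign: the diatonic V on degree 5 is B, whereas Bm comes from E minor. It is labeled v. C (C–E–G) doesn't fit — on degree 6 E major would have C#m (vi). C is the degree-6 chord of E minor, so it is the borrowed bVI.

v, bVI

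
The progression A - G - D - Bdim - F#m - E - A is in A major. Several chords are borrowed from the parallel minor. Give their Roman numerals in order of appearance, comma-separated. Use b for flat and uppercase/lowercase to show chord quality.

In A major the diatonic chords are A, Bm, C#m, D, E, F#m, G#dim. Of the given chords, A, D, F#m and E are diatonic. But G (G–B–D) is foreign: the diatonic vii° on degree 7 is G#dim, whereas G comes from A minor. It is labeled bVII. Bdim (B–D–F) doesn't fit — on degree 2 A major would have Bm (ii). Bdim is the degree-2 chord of A minor, so it is the borrowed ii°.

bVII, ii°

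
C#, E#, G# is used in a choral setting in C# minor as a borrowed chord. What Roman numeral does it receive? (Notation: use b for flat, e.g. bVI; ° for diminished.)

The root C# is the diatonic 1st degree of C# minor; the borrowing shows in the chord quality. C#–E#–G# is a major chord — the form found in C# major, not the diatonic i (C#m). Borrowed into C# minor it is written I.

I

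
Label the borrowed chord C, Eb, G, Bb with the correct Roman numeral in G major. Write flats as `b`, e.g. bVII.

iv7

C is scale degree 4 in G major. C–Eb–G–Bb is a minor-seventh chord — the form found in G minor, not the diatonic IV (C). Borrowed into G major it is written iv7.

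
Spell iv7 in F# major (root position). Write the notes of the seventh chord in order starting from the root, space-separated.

iv7 is built on scale degree 4, which is B in both F# major and its parallel. Stacking thirds in F# minor on B gives B–D–F#–A.

B D F# A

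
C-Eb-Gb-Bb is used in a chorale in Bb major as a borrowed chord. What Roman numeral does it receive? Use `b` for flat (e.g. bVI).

iiø7

The root C is the diatonic 2nd degree of Bb major; the borrowing shows in the chord quality. Diatonically Bb major has Cm (ii) on that degree; C–Eb–Gb–Bb is instead the half-diminished-seventh chord native to Bb minor, so it takes the label iiø7.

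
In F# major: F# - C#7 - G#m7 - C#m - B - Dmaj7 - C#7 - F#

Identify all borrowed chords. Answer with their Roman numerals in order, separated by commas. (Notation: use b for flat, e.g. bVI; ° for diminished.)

The diatonic triads in F# major are F#, G#m, A#m, B, C#, D#m, E#dim. Of the given chords, F#, C#7, G#m7 and B are diatonic. C#m (C#–E–G#) doesn't fit — on degree 5 F# major would have C# (V). C#m is the degree-5 chord of F# minor, so it is the borrowed v. But Dmaj7 (D–F#–A–C#) is foreign: the diatonic vi on degree 6 is D#m, whereas Dmaj7 comes from F# minor. It is labeled bVImaj7.

v, bVImaj7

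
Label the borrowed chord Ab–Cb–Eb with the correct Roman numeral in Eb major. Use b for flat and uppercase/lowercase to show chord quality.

Ab is scale degree 4 in Eb major. Diatonically Eb major has Ab (IV) on that degree; Ab–Cb–Eb is instead the minor chord native to Eb minor, so it takes the label iv.

iv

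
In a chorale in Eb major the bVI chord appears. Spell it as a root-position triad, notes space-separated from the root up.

bVI is built on the lowered scale degree 6. In Eb major degree 6 is C; lowered it becomes Cb. Stacking thirds in Eb minor on Cb gives Cb–Eb–Gb.

Cb Eb Gb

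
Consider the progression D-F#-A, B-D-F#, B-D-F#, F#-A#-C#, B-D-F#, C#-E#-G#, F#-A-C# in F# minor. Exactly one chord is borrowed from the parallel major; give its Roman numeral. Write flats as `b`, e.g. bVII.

I

In F# minor (with V from harmonic minor) the diatonic chords are F#m, G#dim, A, Bm, C#, D, E. D–F#–A = D, B–D–F# = Bm, C#–E#–G# = C# and F#–A–C# = F#m all belong to that set. But F#–A#–C# is foreign: the diatonic i on degree 1 is F#m, whereas F# comes from F# major. It is labeled I.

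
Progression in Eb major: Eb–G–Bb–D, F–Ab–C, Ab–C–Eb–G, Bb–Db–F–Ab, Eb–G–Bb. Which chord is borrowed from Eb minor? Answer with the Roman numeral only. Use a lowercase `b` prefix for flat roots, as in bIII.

Eb major has the diatonic set Eb, Fm, Gm, Ab, Bb, Cm, Ddim. Eb–G–Bb–D = Ebmaj7, F–Ab–C = Fm, Ab–C–Eb–G = Abmaj7 and Eb–G–Bb = Eb all belong to that set. But Bb–Db–F–Ab is foreign: the diatonic V on degree 5 is Bb, whereas Bbm7 comes from Eb minor. It is labeled v7.

v7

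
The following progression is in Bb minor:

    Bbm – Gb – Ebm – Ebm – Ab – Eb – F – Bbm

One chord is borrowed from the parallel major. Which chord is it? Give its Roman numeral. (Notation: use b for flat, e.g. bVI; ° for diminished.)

IV

Bb minor has the diatonic set Bbm, Cdim, Db, Ebm, F, Gb, Ab (with V from harmonic minor). Bbm, Gb, Ebm, Ab and F are all diatonic. Eb (Eb–G–Bb) is not: scale degree 4 in Bb minor carries Ebm (iv). In Bb major the chord on that degree is Eb, so here it functions as IV, borrowed from the parallel major.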